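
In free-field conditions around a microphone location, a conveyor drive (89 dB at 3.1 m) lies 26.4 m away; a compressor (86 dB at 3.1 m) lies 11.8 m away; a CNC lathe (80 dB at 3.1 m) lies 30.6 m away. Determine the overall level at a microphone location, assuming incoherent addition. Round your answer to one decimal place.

76.0 dB

Apply inverse-square spreading to bring every level to the receiver, then sum 10^(L/10).
conveyor drive: 89 − 20·log₁₀(26.4/3.1) = 89 − 18.60 = 70.40 dB.
compressor: 86 − 20·log₁₀(11.8/3.1) = 86 − 11.61 = 74.39 dB.
CNC lathe: 80 − 20·log₁₀(30.6/3.1) = 80 − 19.89 = 60.11 dB.
Σ 10^(L/10) = 3.946e+07 → L_total = 10·log₁₀(3.946e+07) = 75.96 dB.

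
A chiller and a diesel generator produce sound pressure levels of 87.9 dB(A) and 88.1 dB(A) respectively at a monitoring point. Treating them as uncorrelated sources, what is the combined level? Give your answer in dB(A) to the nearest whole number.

91 dB(A)

Incoherent sources combine by intensity addition: L_total = 10·log₁₀(Σ 10^(L_i/10)).
Σ 10^(L/10) = 10^(87.9/10) + 10^(88.1/10) = 1.262e+09.
L_total = 10·log₁₀(1.262e+09) = 91.01 dB(A).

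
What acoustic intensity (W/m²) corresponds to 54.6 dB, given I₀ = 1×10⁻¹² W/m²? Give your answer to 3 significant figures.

I/I₀ = 10^(54.6/10) = 2.884e+05, so I = 2.884e+05 × 10⁻¹² W/m².

2.88e-07 W/m²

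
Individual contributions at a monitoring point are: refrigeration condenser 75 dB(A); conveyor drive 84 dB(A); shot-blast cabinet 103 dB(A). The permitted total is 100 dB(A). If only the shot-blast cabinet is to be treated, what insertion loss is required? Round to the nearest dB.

3 dB

Fixed contribution from the other sources: Σ 10^(L/10) = 10^(75/10) + 10^(84/10) = 2.828e+08 (84.51 dB(A)).
The limit corresponds to 10^(100/10) = 1.000e+10; subtracting the fixed part leaves 9.717e+09 for the shot-blast cabinet, i.e. 99.88 dB(A).
So the shot-blast cabinet must be reduced from 103 to 99.88 dB(A): IL = 3.12 dB.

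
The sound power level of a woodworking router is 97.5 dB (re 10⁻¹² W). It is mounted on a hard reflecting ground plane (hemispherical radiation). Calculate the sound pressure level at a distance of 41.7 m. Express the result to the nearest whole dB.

57 dB

The power spreads over a hemisphere of area 2π·r², so L_p = L_w − 10·log₁₀(2π·r²).
2π·r² = 1.093e+04 m², 10·log₁₀ of that is 40.385 dB.
L_p = 97.5 − 40.385 = 57.12 dB.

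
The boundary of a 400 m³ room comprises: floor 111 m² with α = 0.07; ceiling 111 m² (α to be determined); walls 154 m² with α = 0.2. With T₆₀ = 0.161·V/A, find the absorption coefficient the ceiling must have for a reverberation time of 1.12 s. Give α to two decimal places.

0.17

From T₆₀ = 0.161·V/A, the target T₆₀ = 1.12 s needs A = 0.161·400/1.12 = 57.50 m².
Absorption from the other surfaces = 111·0.07 + 154·0.2 = 38.57 m², so the ceiling must supply 18.93 m² over 111 m².
α = 18.93/111 = 0.171.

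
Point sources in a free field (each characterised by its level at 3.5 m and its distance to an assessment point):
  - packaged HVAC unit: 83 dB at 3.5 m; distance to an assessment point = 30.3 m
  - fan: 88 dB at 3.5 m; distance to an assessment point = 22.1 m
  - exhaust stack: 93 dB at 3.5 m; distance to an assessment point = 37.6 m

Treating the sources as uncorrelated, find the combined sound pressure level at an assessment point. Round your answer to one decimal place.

75.5 dB

Propagate each source to the receiver with L = L_ref − 20·log₁₀(r/r_ref), then add intensities.
packaged HVAC unit: 83 − 20·log₁₀(30.3/3.5) = 83 − 18.75 = 64.25 dB.
fan: 88 − 20·log₁₀(22.1/3.5) = 88 − 16.01 = 71.99 dB.
exhaust stack: 93 − 20·log₁₀(37.6/3.5) = 93 − 20.62 = 72.38 dB.
Σ 10^(L/10) = 3.578e+07 → L_total = 10·log₁₀(3.578e+07) = 75.54 dB.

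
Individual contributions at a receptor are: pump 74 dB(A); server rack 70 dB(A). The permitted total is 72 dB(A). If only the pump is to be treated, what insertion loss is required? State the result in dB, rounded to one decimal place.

6.3 dB

Fixed contribution from the other source: Σ 10^(L/10) = 10^(70/10) = 1.000e+07 (70.00 dB(A)).
The limit corresponds to 10^(72/10) = 1.585e+07; subtracting the fixed part leaves 5.849e+06 for the pump, i.e. 67.67 dB(A).
Required insertion loss = 74 − 67.67 = 6.33 dB.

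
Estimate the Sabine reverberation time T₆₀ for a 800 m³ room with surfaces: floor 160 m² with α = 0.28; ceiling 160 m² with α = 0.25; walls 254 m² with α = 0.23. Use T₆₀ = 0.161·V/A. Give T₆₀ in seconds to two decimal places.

0.90 s

A = Σ Sᵢαᵢ = 160·0.28 + 160·0.25 + 254·0.23 = 143.22 m².
T₆₀ = 0.161·V/A = 0.161·800/143.22 = 0.899 s.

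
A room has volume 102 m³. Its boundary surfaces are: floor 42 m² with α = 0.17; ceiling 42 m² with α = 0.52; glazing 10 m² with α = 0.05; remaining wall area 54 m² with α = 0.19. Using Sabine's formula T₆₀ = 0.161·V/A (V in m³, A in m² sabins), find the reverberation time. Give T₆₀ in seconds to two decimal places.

Total absorption A = 42·0.17 + 42·0.52 + 10·0.05 + 54·0.19 = 39.74 m² sabins.
T₆₀ = 0.161 × 102 / 39.74 = 0.413 s.

0.41 s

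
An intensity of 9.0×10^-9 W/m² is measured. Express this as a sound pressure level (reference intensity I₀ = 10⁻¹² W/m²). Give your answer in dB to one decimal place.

I/I₀ = 9.0×10^-9/10⁻¹² = 9.0×10^3, and L = 10·log₁₀(I/I₀).
L = 10·(0.9542 + 3) = 39.54 dB.

39.5 dB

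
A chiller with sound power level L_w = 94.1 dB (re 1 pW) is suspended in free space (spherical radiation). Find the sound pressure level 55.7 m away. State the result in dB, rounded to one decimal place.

Free-field spherical radiation: L_p = L_w − 10·log₁₀(4π·r²), r = 55.7 m.
4π·r² = 3.899e+04 m², 10·log₁₀ of that is 45.909 dB.
L_p = 94.1 − 45.909 = 48.19 dB.

48.2 dB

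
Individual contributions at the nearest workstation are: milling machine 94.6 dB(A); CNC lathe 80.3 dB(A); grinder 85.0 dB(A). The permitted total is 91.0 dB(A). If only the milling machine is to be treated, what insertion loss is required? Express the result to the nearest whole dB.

5 dB

Fixed contribution from the other sources: Σ 10^(L/10) = 10^(80.3/10) + 10^(85.0/10) = 4.234e+08 (86.27 dB(A)).
To meet 91.0 dB(A) overall, the treated milling machine may contribute at most 10^(91.0/10) − 4.234e+08 = 8.355e+08, i.e. 89.22 dB(A).
Required insertion loss = 94.6 − 89.22 = 5.38 dB.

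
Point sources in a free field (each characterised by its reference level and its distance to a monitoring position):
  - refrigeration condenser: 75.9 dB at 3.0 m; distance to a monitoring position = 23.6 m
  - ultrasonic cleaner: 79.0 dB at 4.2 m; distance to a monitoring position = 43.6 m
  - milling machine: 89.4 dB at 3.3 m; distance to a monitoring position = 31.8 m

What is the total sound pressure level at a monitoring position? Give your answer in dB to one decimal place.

First find each source's level at the receiver (point-source: −20·log₁₀(r/r_ref)), then combine on an intensity basis.
refrigeration condenser: 75.9 − 20·log₁₀(23.6/3.0) = 75.9 − 17.92 = 57.98 dB.
ultrasonic cleaner: 79.0 − 20·log₁₀(43.6/4.2) = 79.0 − 20.32 = 58.68 dB.
milling machine: 89.4 − 20·log₁₀(31.8/3.3) = 89.4 − 19.68 = 69.72 dB.
Σ 10^(L/10) = 1.075e+07 → L_total = 10·log₁₀(1.075e+07) = 70.31 dB.

70.3 dB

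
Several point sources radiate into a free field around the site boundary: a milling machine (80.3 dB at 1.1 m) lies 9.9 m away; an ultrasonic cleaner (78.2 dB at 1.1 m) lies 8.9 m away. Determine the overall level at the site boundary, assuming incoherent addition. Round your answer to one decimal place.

63.7 dB

Apply inverse-square spreading to bring every level to the receiver, then sum 10^(L/10).
milling machine: 80.3 − 20·log₁₀(9.9/1.1) = 80.3 − 19.08 = 61.22 dB.
ultrasonic cleaner: 78.2 − 20·log₁₀(8.9/1.1) = 78.2 − 18.16 = 60.04 dB.
Σ 10^(L/10) = 2.332e+06 → L_total = 10·log₁₀(2.332e+06) = 63.68 dB.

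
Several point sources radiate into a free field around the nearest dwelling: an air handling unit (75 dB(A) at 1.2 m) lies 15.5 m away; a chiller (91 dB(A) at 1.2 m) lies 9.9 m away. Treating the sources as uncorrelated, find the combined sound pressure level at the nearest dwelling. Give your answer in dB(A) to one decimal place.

72.7 dB(A)

First find each source's level at the receiver (point-source: −20·log₁₀(r/r_ref)), then combine on an intensity basis.
air handling unit: 75 − 20·log₁₀(15.5/1.2) = 75 − 22.22 = 52.78 dB(A).
chiller: 91 − 20·log₁₀(9.9/1.2) = 91 − 18.33 = 72.67 dB(A).
Σ 10^(L/10) = 1.869e+07 → L_total = 10·log₁₀(1.869e+07) = 72.72 dB(A).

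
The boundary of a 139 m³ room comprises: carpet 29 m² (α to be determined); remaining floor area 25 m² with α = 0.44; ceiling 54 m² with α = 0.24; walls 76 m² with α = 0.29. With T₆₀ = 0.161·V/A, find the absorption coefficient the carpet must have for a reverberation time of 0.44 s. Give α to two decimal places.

0.17

From T₆₀ = 0.161·V/A, the target T₆₀ = 0.44 s needs A = 0.161·139/0.44 = 50.86 m².
Absorption from the other surfaces = 25·0.44 + 54·0.24 + 76·0.29 = 46.00 m², so the carpet must supply 4.86 m² over 29 m².
α = 4.86/29 = 0.168.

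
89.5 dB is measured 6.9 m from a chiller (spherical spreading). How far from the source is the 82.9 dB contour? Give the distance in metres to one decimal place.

Point-source spreading drops the level by 20·log₁₀(r₂/r₁); inverting, r₂/r₁ = 10^(ΔL/20).
r₂ = 6.9·10^((89.5−82.9)/20) = 6.9·10^(6.6/20) = 14.75 m.

14.8 m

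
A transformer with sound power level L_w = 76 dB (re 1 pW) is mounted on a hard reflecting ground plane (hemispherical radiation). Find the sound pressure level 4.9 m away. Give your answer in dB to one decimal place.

Free-field hemispherical radiation: L_p = L_w − 10·log₁₀(2π·r²), r = 4.9 m.
2π·r² = 150.9 m², 10·log₁₀ of that is 21.786 dB.
L_p = 76 − 21.786 = 54.21 dB.

54.2 dB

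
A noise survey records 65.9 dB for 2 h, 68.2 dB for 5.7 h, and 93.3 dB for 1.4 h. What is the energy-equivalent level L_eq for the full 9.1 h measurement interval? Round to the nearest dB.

85 dB

The energy average is taken in the linear domain: L_eq = 10·log₁₀[(Σ tᵢ·10^(Lᵢ/10))/T], T = 9.1 h.
Σ tᵢ·10^(Lᵢ/10) = 2·10^(65.9/10) + 5.7·10^(68.2/10) + 1.4·10^(93.3/10) = 3.039e+09.
L_eq = 10·log₁₀(3.039e+09/9.1) = 85.24 dB.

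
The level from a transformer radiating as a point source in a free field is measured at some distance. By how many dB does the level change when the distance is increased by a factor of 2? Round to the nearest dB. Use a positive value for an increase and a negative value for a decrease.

With spherical spreading the level changes by −20·log₁₀(r₂/r₁).
ΔL = −20·log₁₀(2) = -6.02 dB.

-6 dB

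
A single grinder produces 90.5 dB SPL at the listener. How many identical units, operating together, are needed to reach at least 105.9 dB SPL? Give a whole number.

The shortfall is 105.9 − 90.5 = 15.4 dB, and N units add 10·log₁₀ N, so need 10·log₁₀ N ≥ 15.4.
N ≥ 10^(15.4/10) = 34.674, so N = 35.

35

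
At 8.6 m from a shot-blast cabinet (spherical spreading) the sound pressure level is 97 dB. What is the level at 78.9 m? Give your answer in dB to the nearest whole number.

78 dB

Spherical spreading from a point source gives a 20·log₁₀(r₂/r₁) drop.
L₂ = 97 − 20·log₁₀(78.9/8.6) = 97 − 19.252 = 77.75 dB.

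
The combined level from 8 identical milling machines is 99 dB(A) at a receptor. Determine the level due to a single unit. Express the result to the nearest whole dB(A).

Dividing the total intensity by 8 lowers the level by 10·log₁₀ 8 = 9.031 dB: L₁ = 99 − 9.031.

90 dB(A)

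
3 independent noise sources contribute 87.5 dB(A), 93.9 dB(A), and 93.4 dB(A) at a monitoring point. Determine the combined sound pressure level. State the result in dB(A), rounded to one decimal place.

97.2 dB(A)

For uncorrelated sources the intensities add, so convert each level to linear form, sum, and take 10·log₁₀ of the total.
Σ 10^(L/10) = 10^(87.5/10) + 10^(93.9/10) + 10^(93.4/10) = 5.205e+09.
L_total = 10·log₁₀(5.205e+09) = 97.16 dB(A).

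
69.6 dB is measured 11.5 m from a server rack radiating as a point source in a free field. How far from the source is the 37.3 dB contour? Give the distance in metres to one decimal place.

The 32.3 dB drop corresponds to a distance ratio of 10^(32.3/20) for a point source.
r₂ = 11.5·10^((69.6−37.3)/20) = 11.5·10^(32.3/20) = 473.91 m.

473.9 m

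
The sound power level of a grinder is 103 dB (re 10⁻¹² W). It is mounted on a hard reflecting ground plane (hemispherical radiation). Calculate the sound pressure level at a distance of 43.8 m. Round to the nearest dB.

62 dB

L_p = L_w − 10·log₁₀(2π·r²) with r = 43.8 m.
2π·r² = 1.205e+04 m², 10·log₁₀ of that is 40.811 dB.
L_p = 103 − 40.811 = 62.19 dB.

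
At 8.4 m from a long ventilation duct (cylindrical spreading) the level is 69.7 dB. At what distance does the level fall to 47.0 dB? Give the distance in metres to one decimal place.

1564.2 m

Line-source spreading drops the level by 10·log₁₀(r₂/r₁); inverting, r₂/r₁ = 10^(ΔL/10).
r₂ = 8.4·10^((69.7−47.0)/10) = 8.4·10^(22.7/10) = 1564.15 m.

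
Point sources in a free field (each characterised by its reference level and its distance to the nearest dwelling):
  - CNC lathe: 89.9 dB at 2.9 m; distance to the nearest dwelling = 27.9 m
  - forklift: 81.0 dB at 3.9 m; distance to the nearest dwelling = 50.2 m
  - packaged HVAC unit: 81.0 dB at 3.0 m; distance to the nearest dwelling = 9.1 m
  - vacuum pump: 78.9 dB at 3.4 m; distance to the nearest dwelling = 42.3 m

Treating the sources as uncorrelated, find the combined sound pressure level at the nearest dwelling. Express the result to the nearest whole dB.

74 dB

First find each source's level at the receiver (point-source: −20·log₁₀(r/r_ref)), then combine on an intensity basis.
CNC lathe: 89.9 − 20·log₁₀(27.9/2.9) = 89.9 − 19.66 = 70.24 dB.
forklift: 81.0 − 20·log₁₀(50.2/3.9) = 81.0 − 22.19 = 58.81 dB.
packaged HVAC unit: 81.0 − 20·log₁₀(9.1/3.0) = 81.0 − 9.64 = 71.36 dB.
vacuum pump: 78.9 − 20·log₁₀(42.3/3.4) = 78.9 − 21.90 = 57.00 dB.
Σ 10^(L/10) = 2.550e+07 → L_total = 10·log₁₀(2.550e+07) = 74.07 dB.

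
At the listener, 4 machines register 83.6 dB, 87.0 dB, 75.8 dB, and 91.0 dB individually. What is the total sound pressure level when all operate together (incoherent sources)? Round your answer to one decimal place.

93.1 dB

Incoherent sources combine by intensity addition: L_total = 10·log₁₀(Σ 10^(L_i/10)).
Σ 10^(L/10) = 10^(83.6/10) + 10^(87.0/10) + 10^(75.8/10) + 10^(91.0/10) = 2.027e+09.
L_total = 10·log₁₀(2.027e+09) = 93.07 dB.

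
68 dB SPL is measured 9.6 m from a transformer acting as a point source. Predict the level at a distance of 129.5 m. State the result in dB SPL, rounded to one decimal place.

45.4 dB SPL

For a point source, L₂ = L₁ − 20·log₁₀(r₂/r₁).
L₂ = 68 − 20·log₁₀(129.5/9.6) = 68 − 22.600 = 45.40 dB SPL.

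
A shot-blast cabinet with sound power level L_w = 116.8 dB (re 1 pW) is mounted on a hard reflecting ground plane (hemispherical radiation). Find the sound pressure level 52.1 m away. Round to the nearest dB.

74 dB

L_p = L_w − 10·log₁₀(2π·r²) with r = 52.1 m.
2π·r² = 1.706e+04 m², 10·log₁₀ of that is 42.319 dB.
L_p = 116.8 − 42.319 = 74.48 dB.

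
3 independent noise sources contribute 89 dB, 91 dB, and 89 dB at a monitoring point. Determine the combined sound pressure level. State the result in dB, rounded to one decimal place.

For uncorrelated sources the intensities add, so convert each level to linear form, sum, and take 10·log₁₀ of the total.
Σ 10^(L/10) = 10^(89/10) + 10^(91/10) + 10^(89/10) = 2.848e+09.
L_total = 10·log₁₀(2.848e+09) = 94.54 dB.

94.5 dB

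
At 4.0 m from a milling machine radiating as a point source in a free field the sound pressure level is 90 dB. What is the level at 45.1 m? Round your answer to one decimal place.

Point-source attenuation: ΔL = 20·log₁₀(r₂/r₁) = 20·log₁₀(45.1/4.0) = 21.042 dB.
L₂ = 90 − 20·log₁₀(45.1/4.0) = 90 − 21.042 = 68.96 dB.

69.0 dB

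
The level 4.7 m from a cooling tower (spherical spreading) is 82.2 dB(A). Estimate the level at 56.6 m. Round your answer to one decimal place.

For a point source, L₂ = L₁ − 20·log₁₀(r₂/r₁).
L₂ = 82.2 − 20·log₁₀(56.6/4.7) = 82.2 − 21.614 = 60.59 dB(A).

60.6 dB(A)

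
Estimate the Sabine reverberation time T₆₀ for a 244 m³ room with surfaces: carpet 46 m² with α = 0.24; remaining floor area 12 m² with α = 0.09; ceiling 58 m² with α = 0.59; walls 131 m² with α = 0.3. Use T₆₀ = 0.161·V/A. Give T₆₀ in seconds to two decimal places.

0.46 s

Total absorption A = 46·0.24 + 12·0.09 + 58·0.59 + 131·0.3 = 85.64 m² sabins.
T₆₀ = 0.161·V/A = 0.161·244/85.64 = 0.459 s.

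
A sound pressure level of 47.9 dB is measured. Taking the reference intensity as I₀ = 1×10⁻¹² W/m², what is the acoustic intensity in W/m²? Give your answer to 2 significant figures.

I = I₀·10^(L/10) = 10⁻¹² × 10^(47.9/10) = 10^(-7.210).

6.2e-08 W/m²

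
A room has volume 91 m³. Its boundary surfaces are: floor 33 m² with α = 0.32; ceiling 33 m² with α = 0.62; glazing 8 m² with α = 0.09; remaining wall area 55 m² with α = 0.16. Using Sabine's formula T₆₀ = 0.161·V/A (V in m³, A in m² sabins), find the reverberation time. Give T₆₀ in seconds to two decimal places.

0.36 s

Summing Sᵢαᵢ: 33·0.32 + 33·0.62 + 8·0.09 + 55·0.16 = 40.54 m².
T₆₀ = 0.161·V/A = 0.161·91/40.54 = 0.361 s.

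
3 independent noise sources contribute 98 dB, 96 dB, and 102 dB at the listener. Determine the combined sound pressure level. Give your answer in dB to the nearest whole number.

For uncorrelated sources the intensities add, so convert each level to linear form, sum, and take 10·log₁₀ of the total.
Σ 10^(L/10) = 10^(98/10) + 10^(96/10) + 10^(102/10) = 2.614e+10.
L_total = 10·log₁₀(2.614e+10) = 104.17 dB.

104 dB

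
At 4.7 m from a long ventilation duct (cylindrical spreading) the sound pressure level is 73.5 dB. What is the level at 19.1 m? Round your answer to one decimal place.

Line-source attenuation: ΔL = 10·log₁₀(r₂/r₁) = 10·log₁₀(19.1/4.7) = 6.089 dB.
L₂ = 73.5 − 10·log₁₀(19.1/4.7) = 73.5 − 6.089 = 67.41 dB.

67.4 dB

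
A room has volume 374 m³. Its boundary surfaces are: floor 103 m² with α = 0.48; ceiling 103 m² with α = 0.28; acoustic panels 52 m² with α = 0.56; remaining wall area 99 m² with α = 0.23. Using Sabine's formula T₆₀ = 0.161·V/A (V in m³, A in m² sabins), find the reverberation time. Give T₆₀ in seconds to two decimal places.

Summing Sᵢαᵢ: 103·0.48 + 103·0.28 + 52·0.56 + 99·0.23 = 130.17 m².
T₆₀ = 0.161 × 374 / 130.17 = 0.463 s.

0.46 s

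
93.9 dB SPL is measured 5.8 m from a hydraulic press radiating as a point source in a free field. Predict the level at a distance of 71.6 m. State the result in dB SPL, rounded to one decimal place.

72.1 dB SPL

For a point source, L₂ = L₁ − 20·log₁₀(r₂/r₁).
L₂ = 93.9 − 20·log₁₀(71.6/5.8) = 93.9 − 21.830 = 72.07 dB SPL.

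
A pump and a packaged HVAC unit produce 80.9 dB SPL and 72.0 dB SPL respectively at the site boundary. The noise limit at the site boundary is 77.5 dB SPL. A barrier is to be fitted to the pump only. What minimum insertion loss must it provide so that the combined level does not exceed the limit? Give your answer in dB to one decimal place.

4.8 dB

Everything except the pump sums to 10^(72.0/10) = 1.585e+07 in linear terms, 72.00 dB SPL.
The limit corresponds to 10^(77.5/10) = 5.623e+07; subtracting the fixed part leaves 4.039e+07 for the pump, i.e. 76.06 dB SPL.
So the pump must be reduced from 80.9 to 76.06 dB SPL: IL = 4.84 dB.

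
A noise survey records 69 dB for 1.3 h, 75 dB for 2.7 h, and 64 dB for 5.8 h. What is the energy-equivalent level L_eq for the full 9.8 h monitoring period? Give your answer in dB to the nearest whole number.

71 dB

The energy average is taken in the linear domain: L_eq = 10·log₁₀[(Σ tᵢ·10^(Lᵢ/10))/T], T = 9.8 h.
Σ tᵢ·10^(Lᵢ/10) = 1.3·10^(69/10) + 2.7·10^(75/10) + 5.8·10^(64/10) = 1.103e+08.
L_eq = 10·log₁₀(1.103e+08/9.8) = 70.51 dB.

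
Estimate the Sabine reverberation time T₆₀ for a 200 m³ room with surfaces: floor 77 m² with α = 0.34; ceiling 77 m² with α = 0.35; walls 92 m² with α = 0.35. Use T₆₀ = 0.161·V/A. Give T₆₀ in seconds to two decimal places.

Total absorption A = 77·0.34 + 77·0.35 + 92·0.35 = 85.33 m² sabins.
T₆₀ = 0.161·V/A = 0.161·200/85.33 = 0.377 s.

0.38 s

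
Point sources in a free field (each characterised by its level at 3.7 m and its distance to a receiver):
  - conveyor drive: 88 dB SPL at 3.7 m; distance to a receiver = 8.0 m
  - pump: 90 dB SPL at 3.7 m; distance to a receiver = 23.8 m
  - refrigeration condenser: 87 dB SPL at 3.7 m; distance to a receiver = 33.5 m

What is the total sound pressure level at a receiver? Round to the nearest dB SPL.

Propagate each source to the receiver with L = L_ref − 20·log₁₀(r/r_ref), then add intensities.
conveyor drive: 88 − 20·log₁₀(8.0/3.7) = 88 − 6.70 = 81.30 dB SPL.
pump: 90 − 20·log₁₀(23.8/3.7) = 90 − 16.17 = 73.83 dB SPL.
refrigeration condenser: 87 − 20·log₁₀(33.5/3.7) = 87 − 19.14 = 67.86 dB SPL.
Σ 10^(L/10) = 1.652e+08 → L_total = 10·log₁₀(1.652e+08) = 82.18 dB SPL.

82 dB SPL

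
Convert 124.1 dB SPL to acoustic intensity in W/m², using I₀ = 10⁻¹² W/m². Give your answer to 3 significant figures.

2.57 W/m²

I/I₀ = 10^(124.1/10) = 2.57e+12, so I = 2.57e+12 × 10⁻¹² W/m².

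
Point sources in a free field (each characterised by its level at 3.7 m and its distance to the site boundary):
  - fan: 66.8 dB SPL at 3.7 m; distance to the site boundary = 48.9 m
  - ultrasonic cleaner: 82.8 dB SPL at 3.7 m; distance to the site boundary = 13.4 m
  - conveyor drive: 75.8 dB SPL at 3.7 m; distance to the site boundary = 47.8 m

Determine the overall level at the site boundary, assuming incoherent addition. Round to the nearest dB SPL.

72 dB SPL

First find each source's level at the receiver (point-source: −20·log₁₀(r/r_ref)), then combine on an intensity basis.
fan: 66.8 − 20·log₁₀(48.9/3.7) = 66.8 − 22.42 = 44.38 dB SPL.
ultrasonic cleaner: 82.8 − 20·log₁₀(13.4/3.7) = 82.8 − 11.18 = 71.62 dB SPL.
conveyor drive: 75.8 − 20·log₁₀(47.8/3.7) = 75.8 − 22.22 = 53.58 dB SPL.
Σ 10^(L/10) = 1.478e+07 → L_total = 10·log₁₀(1.478e+07) = 71.70 dB SPL.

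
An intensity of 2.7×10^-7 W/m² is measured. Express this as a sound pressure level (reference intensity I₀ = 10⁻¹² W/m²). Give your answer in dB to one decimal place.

54.3 dB

I/I₀ = 2.7×10^-7/10⁻¹² = 2.7×10^5, and L = 10·log₁₀(I/I₀).
L = 10·(0.4314 + 5) = 54.31 dB.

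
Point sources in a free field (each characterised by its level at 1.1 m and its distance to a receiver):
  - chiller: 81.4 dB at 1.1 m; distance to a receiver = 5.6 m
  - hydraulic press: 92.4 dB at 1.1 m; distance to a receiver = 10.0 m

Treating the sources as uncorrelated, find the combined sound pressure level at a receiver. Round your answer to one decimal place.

Apply inverse-square spreading to bring every level to the receiver, then sum 10^(L/10).
chiller: 81.4 − 20·log₁₀(5.6/1.1) = 81.4 − 14.14 = 67.26 dB.
hydraulic press: 92.4 − 20·log₁₀(10.0/1.1) = 92.4 − 19.17 = 73.23 dB.
Σ 10^(L/10) = 2.635e+07 → L_total = 10·log₁₀(2.635e+07) = 74.21 dB.

74.2 dB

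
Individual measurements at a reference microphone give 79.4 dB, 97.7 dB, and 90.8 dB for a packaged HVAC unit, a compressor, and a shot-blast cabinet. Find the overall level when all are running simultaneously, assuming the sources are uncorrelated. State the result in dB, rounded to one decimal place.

For uncorrelated sources the intensities add, so convert each level to linear form, sum, and take 10·log₁₀ of the total.
Σ 10^(L/10) = 10^(79.4/10) + 10^(97.7/10) + 10^(90.8/10) = 7.178e+09.
L_total = 10·log₁₀(7.178e+09) = 98.56 dB.

98.6 dB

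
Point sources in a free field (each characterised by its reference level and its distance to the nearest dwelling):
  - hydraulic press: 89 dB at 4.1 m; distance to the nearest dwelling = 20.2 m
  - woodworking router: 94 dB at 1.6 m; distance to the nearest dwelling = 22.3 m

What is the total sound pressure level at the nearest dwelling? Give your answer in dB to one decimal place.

Apply inverse-square spreading to bring every level to the receiver, then sum 10^(L/10).
hydraulic press: 89 − 20·log₁₀(20.2/4.1) = 89 − 13.85 = 75.15 dB.
woodworking router: 94 − 20·log₁₀(22.3/1.6) = 94 − 22.88 = 71.12 dB.
Σ 10^(L/10) = 4.565e+07 → L_total = 10·log₁₀(4.565e+07) = 76.59 dB.

76.6 dB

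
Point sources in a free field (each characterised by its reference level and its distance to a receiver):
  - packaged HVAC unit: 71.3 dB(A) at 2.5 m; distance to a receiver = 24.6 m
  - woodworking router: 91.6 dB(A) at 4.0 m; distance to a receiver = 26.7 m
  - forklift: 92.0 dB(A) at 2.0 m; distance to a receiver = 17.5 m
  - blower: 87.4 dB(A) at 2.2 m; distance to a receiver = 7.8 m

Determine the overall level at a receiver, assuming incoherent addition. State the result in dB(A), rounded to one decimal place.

Apply inverse-square spreading to bring every level to the receiver, then sum 10^(L/10).
packaged HVAC unit: 71.3 − 20·log₁₀(24.6/2.5) = 71.3 − 19.86 = 51.44 dB(A).
woodworking router: 91.6 − 20·log₁₀(26.7/4.0) = 91.6 − 16.49 = 75.11 dB(A).
forklift: 92.0 − 20·log₁₀(17.5/2.0) = 92.0 − 18.84 = 73.16 dB(A).
blower: 87.4 − 20·log₁₀(7.8/2.2) = 87.4 − 10.99 = 76.41 dB(A).
Σ 10^(L/10) = 9.700e+07 → L_total = 10·log₁₀(9.700e+07) = 79.87 dB(A).

79.9 dB(A)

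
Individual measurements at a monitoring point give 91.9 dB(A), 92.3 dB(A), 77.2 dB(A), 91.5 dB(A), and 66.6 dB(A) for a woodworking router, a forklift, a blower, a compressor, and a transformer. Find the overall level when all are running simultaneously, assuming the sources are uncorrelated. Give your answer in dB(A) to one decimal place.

96.7 dB(A)

For uncorrelated sources the intensities add, so convert each level to linear form, sum, and take 10·log₁₀ of the total.
Σ 10^(L/10) = 10^(91.9/10) + 10^(92.3/10) + 10^(77.2/10) + 10^(91.5/10) + 10^(66.6/10) = 4.717e+09.
L_total = 10·log₁₀(4.717e+09) = 96.74 dB(A).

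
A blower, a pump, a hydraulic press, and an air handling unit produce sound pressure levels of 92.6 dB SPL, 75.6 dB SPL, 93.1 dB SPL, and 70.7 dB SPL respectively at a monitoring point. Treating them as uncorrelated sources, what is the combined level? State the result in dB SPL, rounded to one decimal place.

Incoherent sources combine by intensity addition: L_total = 10·log₁₀(Σ 10^(L_i/10)).
Σ 10^(L/10) = 10^(92.6/10) + 10^(75.6/10) + 10^(93.1/10) + 10^(70.7/10) = 3.909e+09.
L_total = 10·log₁₀(3.909e+09) = 95.92 dB SPL.

95.9 dB SPL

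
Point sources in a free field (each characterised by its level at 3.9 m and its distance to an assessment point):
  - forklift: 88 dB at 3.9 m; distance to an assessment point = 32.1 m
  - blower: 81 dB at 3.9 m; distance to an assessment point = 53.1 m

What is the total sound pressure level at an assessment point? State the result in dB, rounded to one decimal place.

Apply inverse-square spreading to bring every level to the receiver, then sum 10^(L/10).
forklift: 88 − 20·log₁₀(32.1/3.9) = 88 − 18.31 = 69.69 dB.
blower: 81 − 20·log₁₀(53.1/3.9) = 81 − 22.68 = 58.32 dB.
Σ 10^(L/10) = 9.993e+06 → L_total = 10·log₁₀(9.993e+06) = 70.00 dB.

70.0 dB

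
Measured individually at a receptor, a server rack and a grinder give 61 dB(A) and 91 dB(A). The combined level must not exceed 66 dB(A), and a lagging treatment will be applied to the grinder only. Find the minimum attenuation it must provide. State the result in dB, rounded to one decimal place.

The untreated sources together contribute 10^(61/10) = 1.259e+06, i.e. 61.00 dB(A).
The limit corresponds to 10^(66/10) = 3.981e+06; subtracting the fixed part leaves 2.722e+06 for the grinder, i.e. 64.35 dB(A).
Required insertion loss = 91 − 64.35 = 26.65 dB.

26.7 dB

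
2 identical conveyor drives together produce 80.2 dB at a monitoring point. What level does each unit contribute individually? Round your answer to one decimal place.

77.2 dB

2 equal contributions raise the level by 10·log₁₀ 2 = 3.010 dB, so each unit alone gives 80.2 − 3.010.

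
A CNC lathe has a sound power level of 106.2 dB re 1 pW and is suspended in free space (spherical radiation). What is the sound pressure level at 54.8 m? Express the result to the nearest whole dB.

The power spreads over a sphere of area 4π·r², so L_p = L_w − 10·log₁₀(4π·r²).
4π·r² = 3.774e+04 m², 10·log₁₀ of that is 45.768 dB.
L_p = 106.2 − 45.768 = 60.43 dB.

60 dB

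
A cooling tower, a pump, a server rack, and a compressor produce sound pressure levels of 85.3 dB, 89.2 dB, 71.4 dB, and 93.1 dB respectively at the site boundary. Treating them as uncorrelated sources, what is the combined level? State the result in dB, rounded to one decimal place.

Incoherent sources combine by intensity addition: L_total = 10·log₁₀(Σ 10^(L_i/10)).
Σ 10^(L/10) = 10^(85.3/10) + 10^(89.2/10) + 10^(71.4/10) + 10^(93.1/10) = 3.226e+09.
L_total = 10·log₁₀(3.226e+09) = 95.09 dB.

95.1 dB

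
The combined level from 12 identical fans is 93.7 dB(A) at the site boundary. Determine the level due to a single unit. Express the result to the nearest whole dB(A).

12 equal contributions raise the level by 10·log₁₀ 12 = 10.792 dB, so each unit alone gives 93.7 − 10.792.

83 dB(A)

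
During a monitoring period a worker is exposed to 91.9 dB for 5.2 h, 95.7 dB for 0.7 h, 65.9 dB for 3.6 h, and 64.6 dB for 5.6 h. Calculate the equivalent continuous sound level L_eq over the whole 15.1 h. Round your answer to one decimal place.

88.5 dB

The energy average is taken in the linear domain: L_eq = 10·log₁₀[(Σ tᵢ·10^(Lᵢ/10))/T], T = 15.1 h.
Σ tᵢ·10^(Lᵢ/10) = 5.2·10^(91.9/10) + 0.7·10^(95.7/10) + 3.6·10^(65.9/10) + 5.6·10^(64.6/10) = 1.068e+10.
L_eq = 10·log₁₀(1.068e+10/15.1) = 88.50 dB.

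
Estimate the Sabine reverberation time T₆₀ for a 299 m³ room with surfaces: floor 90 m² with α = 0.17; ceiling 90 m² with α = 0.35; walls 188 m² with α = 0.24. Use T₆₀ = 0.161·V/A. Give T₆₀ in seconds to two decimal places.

0.52 s

Summing Sᵢαᵢ: 90·0.17 + 90·0.35 + 188·0.24 = 91.92 m².
T₆₀ = 0.161 × 299 / 91.92 = 0.524 s.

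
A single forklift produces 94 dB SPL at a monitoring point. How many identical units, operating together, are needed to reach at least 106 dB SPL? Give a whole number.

16

The shortfall is 106 − 94 = 12.0 dB, and N units add 10·log₁₀ N, so need 10·log₁₀ N ≥ 12.0.
N ≥ 10^(12.0/10) = 15.849, so N = 16.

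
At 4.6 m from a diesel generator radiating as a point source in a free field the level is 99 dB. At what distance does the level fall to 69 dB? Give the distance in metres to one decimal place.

145.5 m

The 30.0 dB drop corresponds to a distance ratio of 10^(30.0/20) for a point source.
r₂ = 4.6·10^((99−69)/20) = 4.6·10^(30.0/20) = 145.46 m.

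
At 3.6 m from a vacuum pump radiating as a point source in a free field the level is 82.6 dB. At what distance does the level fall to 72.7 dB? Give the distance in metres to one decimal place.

11.3 m

For a point source L₁ − L₂ = 20·log₁₀(r₂/r₁), so r₂ = r₁·10^((L₁−L₂)/20).
r₂ = 3.6·10^((82.6−72.7)/20) = 3.6·10^(9.9/20) = 11.25 m.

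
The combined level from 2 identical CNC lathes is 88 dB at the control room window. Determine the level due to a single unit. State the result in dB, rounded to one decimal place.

For N identical incoherent sources L_total = L₁ + 10·log₁₀ N, so L₁ = 88 − 10·log₁₀(2) = 88 − 3.010.

85.0 dB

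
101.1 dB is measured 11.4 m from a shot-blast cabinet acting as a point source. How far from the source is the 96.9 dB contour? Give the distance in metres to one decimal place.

18.5 m

The 4.2 dB drop corresponds to a distance ratio of 10^(4.2/20) for a point source.
r₂ = 11.4·10^((101.1−96.9)/20) = 11.4·10^(4.2/20) = 18.49 m.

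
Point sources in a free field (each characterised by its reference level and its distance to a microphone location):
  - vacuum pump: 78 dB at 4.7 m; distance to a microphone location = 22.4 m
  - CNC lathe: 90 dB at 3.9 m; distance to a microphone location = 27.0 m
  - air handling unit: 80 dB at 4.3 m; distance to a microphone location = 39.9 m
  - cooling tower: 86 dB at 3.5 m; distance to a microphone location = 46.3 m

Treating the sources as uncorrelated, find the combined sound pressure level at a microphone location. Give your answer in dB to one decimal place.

74.3 dB

First find each source's level at the receiver (point-source: −20·log₁₀(r/r_ref)), then combine on an intensity basis.
vacuum pump: 78 − 20·log₁₀(22.4/4.7) = 78 − 13.56 = 64.44 dB.
CNC lathe: 90 − 20·log₁₀(27.0/3.9) = 90 − 16.81 = 73.19 dB.
air handling unit: 80 − 20·log₁₀(39.9/4.3) = 80 − 19.35 = 60.65 dB.
cooling tower: 86 − 20·log₁₀(46.3/3.5) = 86 − 22.43 = 63.57 dB.
Σ 10^(L/10) = 2.708e+07 → L_total = 10·log₁₀(2.708e+07) = 74.33 dB.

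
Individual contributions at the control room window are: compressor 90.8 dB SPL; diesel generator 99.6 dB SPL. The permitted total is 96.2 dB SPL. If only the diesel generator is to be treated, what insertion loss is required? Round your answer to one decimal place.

4.9 dB

Everything except the diesel generator sums to 10^(90.8/10) = 1.202e+09 in linear terms, 90.80 dB SPL.
The limit corresponds to 10^(96.2/10) = 4.169e+09; subtracting the fixed part leaves 2.966e+09 for the diesel generator, i.e. 94.72 dB SPL.
So the diesel generator must be reduced from 99.6 to 94.72 dB SPL: IL = 4.88 dB.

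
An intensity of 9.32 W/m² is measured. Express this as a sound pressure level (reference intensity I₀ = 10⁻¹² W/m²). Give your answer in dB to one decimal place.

L = 10·log₁₀(I/I₀) = 10·log₁₀(9.32/10⁻¹²) = 10·log₁₀(9.32×10^12).
L = 10·(0.9694 + 12) = 129.69 dB.

129.7 dB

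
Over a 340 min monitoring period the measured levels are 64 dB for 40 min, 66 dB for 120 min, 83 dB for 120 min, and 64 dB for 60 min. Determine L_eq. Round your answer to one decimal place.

78.6 dB

L_eq = 10·log₁₀[(1/T)·Σ tᵢ·10^(Lᵢ/10)] with T = 340 min.
Σ tᵢ·10^(Lᵢ/10) = 40·10^(64/10) + 120·10^(66/10) + 120·10^(83/10) + 60·10^(64/10) = 2.467e+10.
L_eq = 10·log₁₀(2.467e+10/340) = 78.61 dB.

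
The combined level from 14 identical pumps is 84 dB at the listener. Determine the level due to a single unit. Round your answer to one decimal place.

72.5 dB

For N identical incoherent sources L_total = L₁ + 10·log₁₀ N, so L₁ = 84 − 10·log₁₀(14) = 84 − 11.461.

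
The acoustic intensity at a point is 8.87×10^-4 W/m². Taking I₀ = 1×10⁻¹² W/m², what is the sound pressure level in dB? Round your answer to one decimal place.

89.5 dB

I/I₀ = 8.87×10^-4/10⁻¹² = 8.87×10^8, and L = 10·log₁₀(I/I₀).
L = 10·(0.9479 + 8) = 89.48 dB.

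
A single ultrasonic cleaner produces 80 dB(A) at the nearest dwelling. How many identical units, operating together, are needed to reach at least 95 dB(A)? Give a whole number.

32

Need L₁ + 10·log₁₀ N ≥ 95, i.e. log₁₀ N ≥ 1.50.
N ≥ 10^(15.0/10) = 31.623, so N = 32.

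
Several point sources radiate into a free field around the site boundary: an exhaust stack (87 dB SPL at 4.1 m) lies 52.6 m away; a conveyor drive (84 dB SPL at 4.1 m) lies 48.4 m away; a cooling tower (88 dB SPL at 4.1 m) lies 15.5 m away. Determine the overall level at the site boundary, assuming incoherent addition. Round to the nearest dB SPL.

77 dB SPL

Apply inverse-square spreading to bring every level to the receiver, then sum 10^(L/10).
exhaust stack: 87 − 20·log₁₀(52.6/4.1) = 87 − 22.16 = 64.84 dB SPL.
conveyor drive: 84 − 20·log₁₀(48.4/4.1) = 84 − 21.44 = 62.56 dB SPL.
cooling tower: 88 − 20·log₁₀(15.5/4.1) = 88 − 11.55 = 76.45 dB SPL.
Σ 10^(L/10) = 4.899e+07 → L_total = 10·log₁₀(4.899e+07) = 76.90 dB SPL.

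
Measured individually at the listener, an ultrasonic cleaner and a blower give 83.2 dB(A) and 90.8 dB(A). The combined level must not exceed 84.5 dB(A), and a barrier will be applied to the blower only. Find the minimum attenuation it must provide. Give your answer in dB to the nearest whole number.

The untreated sources together contribute 10^(83.2/10) = 2.089e+08, i.e. 83.20 dB(A).
The limit corresponds to 10^(84.5/10) = 2.818e+08; subtracting the fixed part leaves 7.291e+07 for the blower, i.e. 78.63 dB(A).
So the blower must be reduced from 90.8 to 78.63 dB(A): IL = 12.17 dB.

12 dB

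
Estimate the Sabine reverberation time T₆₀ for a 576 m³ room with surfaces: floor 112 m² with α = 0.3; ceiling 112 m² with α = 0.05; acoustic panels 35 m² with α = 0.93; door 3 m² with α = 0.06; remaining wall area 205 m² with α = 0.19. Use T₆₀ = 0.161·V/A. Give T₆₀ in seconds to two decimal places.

Total absorption A = 112·0.3 + 112·0.05 + 35·0.93 + 3·0.06 + 205·0.19 = 110.88 m² sabins.
T₆₀ = 0.161·V/A = 0.161·576/110.88 = 0.836 s.

0.84 s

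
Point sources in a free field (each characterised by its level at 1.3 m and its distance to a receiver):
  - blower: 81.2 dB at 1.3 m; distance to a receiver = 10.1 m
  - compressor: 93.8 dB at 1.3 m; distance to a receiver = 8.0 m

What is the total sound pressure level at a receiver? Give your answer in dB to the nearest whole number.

78 dB

Propagate each source to the receiver with L = L_ref − 20·log₁₀(r/r_ref), then add intensities.
blower: 81.2 − 20·log₁₀(10.1/1.3) = 81.2 − 17.81 = 63.39 dB.
compressor: 93.8 − 20·log₁₀(8.0/1.3) = 93.8 − 15.78 = 78.02 dB.
Σ 10^(L/10) = 6.553e+07 → L_total = 10·log₁₀(6.553e+07) = 78.16 dB.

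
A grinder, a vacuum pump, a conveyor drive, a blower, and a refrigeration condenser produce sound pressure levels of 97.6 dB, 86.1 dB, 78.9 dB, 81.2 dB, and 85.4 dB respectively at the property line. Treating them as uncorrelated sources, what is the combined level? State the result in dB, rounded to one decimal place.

98.3 dB

Incoherent sources combine by intensity addition: L_total = 10·log₁₀(Σ 10^(L_i/10)).
Σ 10^(L/10) = 10^(97.6/10) + 10^(86.1/10) + 10^(78.9/10) + 10^(81.2/10) + 10^(85.4/10) = 6.718e+09.
L_total = 10·log₁₀(6.718e+09) = 98.27 dB.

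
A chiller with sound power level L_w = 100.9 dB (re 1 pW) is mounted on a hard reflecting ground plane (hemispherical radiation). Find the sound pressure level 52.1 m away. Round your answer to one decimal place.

58.6 dB

L_p = L_w − 10·log₁₀(2π·r²) with r = 52.1 m.
2π·r² = 1.706e+04 m², 10·log₁₀ of that is 42.319 dB.
L_p = 100.9 − 42.319 = 58.58 dB.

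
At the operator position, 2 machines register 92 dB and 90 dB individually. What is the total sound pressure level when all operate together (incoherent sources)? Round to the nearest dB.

Incoherent sources combine by intensity addition: L_total = 10·log₁₀(Σ 10^(L_i/10)).
Σ 10^(L/10) = 10^(92/10) + 10^(90/10) = 2.585e+09.
L_total = 10·log₁₀(2.585e+09) = 94.12 dB.

94 dB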